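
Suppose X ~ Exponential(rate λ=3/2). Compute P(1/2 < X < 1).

P(1/2 < X < 1) = ∫_{1/2}^{1} f(x) dx
where f(x) = \frac{3 e^{- \frac{3 x}{2}}}{2}
= - \frac{1}{e^{\frac{3}{2}}} + e^{- \frac{3}{4}}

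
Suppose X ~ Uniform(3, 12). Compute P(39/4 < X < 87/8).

P(39/4 < X < 87/8) = ∫_{39/4}^{87/8} f(x) dx
where f(x) = \frac{1}{9}
= \frac{1}{8}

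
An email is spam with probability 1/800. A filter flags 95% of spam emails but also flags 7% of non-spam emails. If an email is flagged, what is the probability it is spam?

Let D = the rare event, + = positive/flagged.
P(D) = 1/800
P(+|D) = 95/100 = 19/20
P(+|D') = 7/100
P(+) = P(+|D)P(D) + P(+|D')P(D')
     = \frac{19}{20} × \frac{1}{800} + \frac{7}{100} × \frac{799}{800}
     = \frac{711}{10000}
P(D|+) = P(+|D)P(D)/P(+) = \frac{95}{5688}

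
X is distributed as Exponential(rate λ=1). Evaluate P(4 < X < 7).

P(4 < X < 7) = ∫_{4}^{7} f(x) dx
where f(x) = e^{- x}
= - \frac{1 - e^{3}}{e^{7}}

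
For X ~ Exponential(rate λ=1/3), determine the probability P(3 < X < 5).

P(3 < X < 5) = ∫_{3}^{5} f(x) dx
where f(x) = \frac{e^{- \frac{x}{3}}}{3}
= - \frac{1}{e^{\frac{5}{3}}} + e^{-1}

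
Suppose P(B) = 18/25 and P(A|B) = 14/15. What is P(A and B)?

By definition, P(A|B) = P(A ∩ B) / P(B)
So P(A ∩ B) = P(A|B) × P(B)
= 14/15 × 18/25
= 84/125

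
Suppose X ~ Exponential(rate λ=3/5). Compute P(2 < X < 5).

P(2 < X < 5) = ∫_{2}^{5} f(x) dx
where f(x) = \frac{3 e^{- \frac{3 x}{5}}}{5}
= - \frac{1}{e^{3}} + e^{- \frac{6}{5}}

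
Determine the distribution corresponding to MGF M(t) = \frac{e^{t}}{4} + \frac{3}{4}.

The MGF M(t) = \frac{e^{t}}{4} + \frac{3}{4} is the standard form for the Bernoulli distribution.
Comparing with the known MGF formula identifies: Bernoulli(p=1/4)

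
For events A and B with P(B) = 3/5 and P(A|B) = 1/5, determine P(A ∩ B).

By definition, P(A|B) = P(A ∩ B) / P(B)
So P(A ∩ B) = P(A|B) × P(B)
= 1/5 × 3/5
= 3/25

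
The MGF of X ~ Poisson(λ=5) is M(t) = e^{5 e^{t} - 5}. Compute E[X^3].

To find E[X^3], compute M^(3)(0):
M^(1)(t) = 5 e^{t} e^{5 e^{t} - 5}
M^(2)(t) = 25 e^{2 t} e^{5 e^{t} - 5} + 5 e^{t} e^{5 e^{t} - 5}
M^(3)(t) = 125 e^{3 t} e^{5 e^{t} - 5} + 75 e^{2 t} e^{5 e^{t} - 5} + 5 e^{t} e^{5 e^{t} - 5}
M^(3)(0) = 205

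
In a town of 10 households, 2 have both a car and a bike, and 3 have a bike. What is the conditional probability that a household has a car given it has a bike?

P(A ∩ B) = 2/10 = 1/5
P(B) = 3/10
P(A|B) = P(A ∩ B) / P(B) = (1/5) / (3/10) = 2/3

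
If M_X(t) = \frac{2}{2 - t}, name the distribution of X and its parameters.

The MGF M(t) = \frac{2}{2 - t} is the standard form for the Exponential distribution.
Comparing with the known MGF formula identifies: Exponential(rate λ=2)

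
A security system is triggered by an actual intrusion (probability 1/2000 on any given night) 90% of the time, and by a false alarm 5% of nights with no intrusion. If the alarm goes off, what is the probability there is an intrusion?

Let D = the rare event, + = positive/flagged.
P(D) = 1/2000
P(+|D) = 90/100 = 9/10
P(+|D') = 5/100 = 1/20
P(+) = P(+|D)P(D) + P(+|D')P(D')
     = \frac{9}{10} × \frac{1}{2000} + \frac{1}{20} × \frac{1999}{2000}
     = \frac{2017}{40000}
P(D|+) = P(+|D)P(D)/P(+) = \frac{18}{2017}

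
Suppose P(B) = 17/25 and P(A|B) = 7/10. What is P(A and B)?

By definition, P(A|B) = P(A ∩ B) / P(B)
So P(A ∩ B) = P(A|B) × P(B)
= 7/10 × 17/25
= 119/250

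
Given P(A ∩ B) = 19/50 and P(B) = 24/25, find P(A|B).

P(A|B) = P(A ∩ B) / P(B)
= (19/50) / (24/25)
= 19/48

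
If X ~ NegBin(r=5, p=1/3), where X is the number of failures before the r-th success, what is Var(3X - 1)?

For X ~ NegBin(r=5, p=1/3), where X is the number of failures before the r-th success:
Var(X) = 30
Var(3X - 1) = (3)² × Var(X) = 9 × 30 = 270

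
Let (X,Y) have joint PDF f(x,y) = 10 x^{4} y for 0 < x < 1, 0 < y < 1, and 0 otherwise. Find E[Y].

E[Y] = ∫_0^1 ∫_0^1 y × f(x,y) dx dy
= \frac{2}{3}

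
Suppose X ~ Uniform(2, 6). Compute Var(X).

For X ~ Uniform(2, 6):
Var(X) = \frac{4}{3}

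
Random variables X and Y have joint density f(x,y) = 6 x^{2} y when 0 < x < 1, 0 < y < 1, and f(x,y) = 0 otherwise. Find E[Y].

E[Y] = ∫_0^1 ∫_0^1 y × f(x,y) dx dy
= \frac{2}{3}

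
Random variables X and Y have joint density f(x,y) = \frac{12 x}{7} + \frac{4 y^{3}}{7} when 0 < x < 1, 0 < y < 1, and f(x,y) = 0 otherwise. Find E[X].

E[X] = ∫_0^1 ∫_0^1 x × f(x,y) dy dx
= ∫_0^1 ∫_0^1 x × (\frac{12 x}{7} + \frac{4 y^{3}}{7}) dy dx
= \frac{9}{14}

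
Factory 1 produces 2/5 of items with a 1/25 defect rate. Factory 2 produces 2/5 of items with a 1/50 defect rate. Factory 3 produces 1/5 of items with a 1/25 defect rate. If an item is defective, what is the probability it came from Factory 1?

Using Bayes' theorem:
P(F1) = 2/5, P(D|F1) = 1/25
P(F2) = 2/5, P(D|F2) = 1/50
P(F3) = 1/5, P(D|F3) = 1/25
P(D) = P(D|F1)P(F1) + P(D|F2)P(F2) + P(D|F3)P(F3)
     = \frac{4}{125}
P(F1|D) = P(D|F1)P(F1) / P(D)
= \frac{1}{2}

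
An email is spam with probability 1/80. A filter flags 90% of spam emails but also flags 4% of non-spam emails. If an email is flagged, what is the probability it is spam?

Let D = the rare event, + = positive/flagged.
P(D) = 1/80
P(+|D) = 90/100 = 9/10
P(+|D') = 4/100 = 1/25
P(+) = P(+|D)P(D) + P(+|D')P(D')
     = \frac{9}{10} × \frac{1}{80} + \frac{1}{25} × \frac{79}{80}
     = \frac{203}{4000}
P(D|+) = P(+|D)P(D)/P(+) = \frac{45}{203}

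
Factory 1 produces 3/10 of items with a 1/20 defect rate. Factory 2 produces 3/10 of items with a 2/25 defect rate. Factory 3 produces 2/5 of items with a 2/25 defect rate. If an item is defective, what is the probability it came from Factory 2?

Using Bayes' theorem:
P(F1) = 3/10, P(D|F1) = 1/20
P(F2) = 3/10, P(D|F2) = 2/25
P(F3) = 2/5, P(D|F3) = 2/25
P(D) = P(D|F1)P(F1) + P(D|F2)P(F2) + P(D|F3)P(F3)
     = \frac{71}{1000}
P(F2|D) = P(D|F2)P(F2) / P(D)
= \frac{24}{71}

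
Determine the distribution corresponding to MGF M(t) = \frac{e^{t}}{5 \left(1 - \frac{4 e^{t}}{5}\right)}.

The MGF M(t) = \frac{e^{t}}{5 \left(1 - \frac{4 e^{t}}{5}\right)} is the standard form for the Geometric distribution.
Comparing with the known MGF formula identifies: Geometric(p=1/5), X = trial number of first success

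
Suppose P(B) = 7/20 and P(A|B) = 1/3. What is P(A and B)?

By definition, P(A|B) = P(A ∩ B) / P(B)
So P(A ∩ B) = P(A|B) × P(B)
= 1/3 × 7/20
= 7/60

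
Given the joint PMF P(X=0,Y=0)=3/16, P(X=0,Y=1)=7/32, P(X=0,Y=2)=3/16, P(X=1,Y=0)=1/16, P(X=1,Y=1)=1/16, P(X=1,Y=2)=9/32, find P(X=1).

P(X=1) = P(X=1,Y=0) + P(X=1,Y=1) + P(X=1,Y=2)
= 1/16 + 1/16 + 9/32
= 13/32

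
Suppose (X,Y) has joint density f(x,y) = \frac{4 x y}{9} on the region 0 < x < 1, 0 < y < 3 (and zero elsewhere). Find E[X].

f_X(x) = ∫_0^3 \frac{4 x y}{9} dy = 2 x
E[X] = ∫_0^1 x × (2 x) dx = \frac{2}{3}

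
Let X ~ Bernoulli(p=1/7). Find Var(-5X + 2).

For X ~ Bernoulli(p=1/7):
Var(X) = \frac{6}{49}
Var(-5X + 2) = (-5)² × Var(X) = 25 × \frac{6}{49} = \frac{150}{49}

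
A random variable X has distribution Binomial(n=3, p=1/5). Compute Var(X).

For X ~ Binomial(n=3, p=1/5):
Var(X) = \frac{12}{25}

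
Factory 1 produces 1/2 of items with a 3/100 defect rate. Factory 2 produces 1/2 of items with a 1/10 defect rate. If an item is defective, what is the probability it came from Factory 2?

Using Bayes' theorem:
P(F1) = 1/2, P(D|F1) = 3/100
P(F2) = 1/2, P(D|F2) = 1/10
P(D) = P(D|F1)P(F1) + P(D|F2)P(F2)
     = \frac{13}{200}
P(F2|D) = P(D|F2)P(F2) / P(D)
= \frac{10}{13}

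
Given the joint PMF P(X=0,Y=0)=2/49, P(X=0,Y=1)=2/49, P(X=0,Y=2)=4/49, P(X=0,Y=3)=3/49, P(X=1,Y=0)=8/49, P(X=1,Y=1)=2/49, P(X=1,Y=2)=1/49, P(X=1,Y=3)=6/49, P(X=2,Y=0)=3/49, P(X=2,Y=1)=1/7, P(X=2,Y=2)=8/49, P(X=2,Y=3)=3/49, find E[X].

First find marginal of X:
P(X=0) = 11/49
P(X=1) = 17/49
P(X=2) = 3/7
E[X] = 0 × 11/49 + 1 × 17/49 + 2 × 3/7 = 59/49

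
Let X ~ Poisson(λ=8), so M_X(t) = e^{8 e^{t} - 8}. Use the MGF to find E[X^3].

To find E[X^3], compute M^(3)(0):
M^(1)(t) = 8 e^{t} e^{8 e^{t} - 8}
M^(2)(t) = 64 e^{2 t} e^{8 e^{t} - 8} + 8 e^{t} e^{8 e^{t} - 8}
M^(3)(t) = 512 e^{3 t} e^{8 e^{t} - 8} + 192 e^{2 t} e^{8 e^{t} - 8} + 8 e^{t} e^{8 e^{t} - 8}
M^(3)(0) = 712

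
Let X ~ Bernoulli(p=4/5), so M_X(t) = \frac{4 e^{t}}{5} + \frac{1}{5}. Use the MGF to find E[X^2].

To find E[X^2], compute M^(2)(0):
M^(1)(t) = \frac{4 e^{t}}{5}
M^(2)(t) = \frac{4 e^{t}}{5}
M^(2)(0) = \frac{4}{5}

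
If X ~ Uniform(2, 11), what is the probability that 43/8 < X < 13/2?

P(43/8 < X < 13/2) = ∫_{43/8}^{13/2} f(x) dx
where f(x) = \frac{1}{9}
= \frac{1}{8}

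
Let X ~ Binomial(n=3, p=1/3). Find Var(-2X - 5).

For X ~ Binomial(n=3, p=1/3):
Var(X) = \frac{2}{3}
Var(-2X - 5) = (-2)² × Var(X) = 4 × \frac{2}{3} = \frac{8}{3}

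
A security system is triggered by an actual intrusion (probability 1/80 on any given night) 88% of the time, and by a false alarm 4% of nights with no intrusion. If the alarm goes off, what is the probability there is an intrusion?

Let D = the rare event, + = positive/flagged.
P(D) = 1/80
P(+|D) = 88/100 = 22/25
P(+|D') = 4/100 = 1/25
P(+) = P(+|D)P(D) + P(+|D')P(D')
     = \frac{22}{25} × \frac{1}{80} + \frac{1}{25} × \frac{79}{80}
     = \frac{101}{2000}
P(D|+) = P(+|D)P(D)/P(+) = \frac{22}{101}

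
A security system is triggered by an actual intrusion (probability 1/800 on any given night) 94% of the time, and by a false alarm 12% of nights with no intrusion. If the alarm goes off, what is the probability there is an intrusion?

Let D = the rare event, + = positive/flagged.
P(D) = 1/800
P(+|D) = 94/100 = 47/50
P(+|D') = 12/100 = 3/25
P(+) = P(+|D)P(D) + P(+|D')P(D')
     = \frac{47}{50} × \frac{1}{800} + \frac{3}{25} × \frac{799}{800}
     = \frac{4841}{40000}
P(D|+) = P(+|D)P(D)/P(+) = \frac{1}{103}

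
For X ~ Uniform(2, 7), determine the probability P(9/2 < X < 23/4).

P(9/2 < X < 23/4) = ∫_{9/2}^{23/4} f(x) dx
where f(x) = \frac{1}{5}
= \frac{1}{4}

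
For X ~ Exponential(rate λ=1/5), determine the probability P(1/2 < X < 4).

P(1/2 < X < 4) = ∫_{1/2}^{4} f(x) dx
where f(x) = \frac{e^{- \frac{x}{5}}}{5}
= - \frac{1}{e^{\frac{4}{5}}} + e^{- \frac{1}{10}}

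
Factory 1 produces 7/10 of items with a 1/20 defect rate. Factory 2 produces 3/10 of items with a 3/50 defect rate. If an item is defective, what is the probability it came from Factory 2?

Using Bayes' theorem:
P(F1) = 7/10, P(D|F1) = 1/20
P(F2) = 3/10, P(D|F2) = 3/50
P(D) = P(D|F1)P(F1) + P(D|F2)P(F2)
     = \frac{53}{1000}
P(F2|D) = P(D|F2)P(F2) / P(D)
= \frac{18}{53}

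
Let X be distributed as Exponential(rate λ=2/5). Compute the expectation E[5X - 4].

For X ~ Exponential(rate λ=2/5):
E[X] = \frac{5}{2}
E[5X - 4] = 5 × E[X] - 4 = \frac{17}{2}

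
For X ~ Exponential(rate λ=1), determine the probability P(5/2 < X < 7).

P(5/2 < X < 7) = ∫_{5/2}^{7} f(x) dx
where f(x) = e^{- x}
= - \frac{1}{e^{7}} + e^{- \frac{5}{2}}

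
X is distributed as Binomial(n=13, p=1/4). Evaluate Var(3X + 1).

For X ~ Binomial(n=13, p=1/4):
Var(X) = \frac{39}{16}
Var(3X + 1) = (3)² × Var(X) = 9 × \frac{39}{16} = \frac{351}{16}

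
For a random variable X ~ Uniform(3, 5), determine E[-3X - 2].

For X ~ Uniform(3, 5):
E[X] = 4
E[-3X - 2] = -3 × E[X] - 2 = -14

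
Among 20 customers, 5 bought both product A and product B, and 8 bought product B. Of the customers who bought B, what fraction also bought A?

P(A ∩ B) = 5/20 = 1/4
P(B) = 8/20 = 2/5
P(A|B) = P(A ∩ B) / P(B) = (1/4) / (2/5) = 5/8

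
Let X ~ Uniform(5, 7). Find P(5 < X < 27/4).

P(5 < X < 27/4) = ∫_{5}^{27/4} f(x) dx
where f(x) = \frac{1}{2}
= \frac{7}{8}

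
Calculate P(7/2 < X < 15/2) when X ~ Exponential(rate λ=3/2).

P(7/2 < X < 15/2) = ∫_{7/2}^{15/2} f(x) dx
where f(x) = \frac{3 e^{- \frac{3 x}{2}}}{2}
= - \frac{1 - e^{6}}{e^{\frac{45}{4}}}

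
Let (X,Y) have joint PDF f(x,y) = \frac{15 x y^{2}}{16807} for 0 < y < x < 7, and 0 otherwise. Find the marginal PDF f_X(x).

f_X(x) = ∫_0^x \frac{15 x y^{2}}{16807} dy = \frac{5 x^{4}}{16807}
for 0 < x < 7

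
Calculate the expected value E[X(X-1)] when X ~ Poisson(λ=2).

E[X(X-1)] = E[X² - X] = E[X²] - E[X]
E[X] = 2
E[X²] = Var(X) + (E[X])² = 2 + (2)² = 6
E[X(X-1)] = 6 - 2 = 4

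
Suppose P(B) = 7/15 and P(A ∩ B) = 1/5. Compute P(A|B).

P(A|B) = P(A ∩ B) / P(B)
= (1/5) / (7/15)
= 3/7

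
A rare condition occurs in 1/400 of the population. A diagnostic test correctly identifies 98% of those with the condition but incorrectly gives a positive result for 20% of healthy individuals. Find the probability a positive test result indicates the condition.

Let D = the rare event, + = positive/flagged.
P(D) = 1/400
P(+|D) = 98/100 = 49/50
P(+|D') = 20/100 = 1/5
P(+) = P(+|D)P(D) + P(+|D')P(D')
     = \frac{49}{50} × \frac{1}{400} + \frac{1}{5} × \frac{399}{400}
     = \frac{4039}{20000}
P(D|+) = P(+|D)P(D)/P(+) = \frac{7}{577}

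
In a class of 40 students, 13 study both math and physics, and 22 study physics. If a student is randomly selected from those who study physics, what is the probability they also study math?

P(A ∩ B) = 13/40
P(B) = 22/40 = 11/20
P(A|B) = P(A ∩ B) / P(B) = (13/40) / (11/20) = 13/22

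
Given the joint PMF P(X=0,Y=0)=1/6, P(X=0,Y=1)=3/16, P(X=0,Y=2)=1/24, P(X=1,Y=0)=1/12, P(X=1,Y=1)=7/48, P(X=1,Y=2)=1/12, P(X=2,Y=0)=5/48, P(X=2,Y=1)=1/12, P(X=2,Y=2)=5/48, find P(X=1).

P(X=1) = P(X=1,Y=0) + P(X=1,Y=1) + P(X=1,Y=2)
= 1/12 + 7/48 + 1/12
= 5/16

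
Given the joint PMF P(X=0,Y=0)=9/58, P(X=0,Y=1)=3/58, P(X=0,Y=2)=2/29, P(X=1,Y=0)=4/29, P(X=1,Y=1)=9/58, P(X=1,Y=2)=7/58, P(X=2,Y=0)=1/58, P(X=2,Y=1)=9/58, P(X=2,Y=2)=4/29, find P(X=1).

P(X=1) = P(X=1,Y=0) + P(X=1,Y=1) + P(X=1,Y=2)
= 4/29 + 9/58 + 7/58
= 12/29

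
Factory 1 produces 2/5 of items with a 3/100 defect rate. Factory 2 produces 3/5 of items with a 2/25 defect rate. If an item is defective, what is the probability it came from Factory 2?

Using Bayes' theorem:
P(F1) = 2/5, P(D|F1) = 3/100
P(F2) = 3/5, P(D|F2) = 2/25
P(D) = P(D|F1)P(F1) + P(D|F2)P(F2)
     = \frac{3}{50}
P(F2|D) = P(D|F2)P(F2) / P(D)
= \frac{4}{5}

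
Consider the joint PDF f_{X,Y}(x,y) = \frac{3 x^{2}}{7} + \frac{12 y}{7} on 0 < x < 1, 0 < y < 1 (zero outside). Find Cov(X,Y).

E[XY] = ∫∫ xy × f(x,y) dx dy = \frac{19}{56}
E[X] = \frac{15}{28}
E[Y] = \frac{9}{14}
Cov(X,Y) = E[XY] - E[X]E[Y] = - \frac{1}{196}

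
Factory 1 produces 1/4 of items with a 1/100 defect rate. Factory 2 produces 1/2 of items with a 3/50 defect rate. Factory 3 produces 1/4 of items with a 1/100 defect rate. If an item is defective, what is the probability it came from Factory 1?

Using Bayes' theorem:
P(F1) = 1/4, P(D|F1) = 1/100
P(F2) = 1/2, P(D|F2) = 3/50
P(F3) = 1/4, P(D|F3) = 1/100
P(D) = P(D|F1)P(F1) + P(D|F2)P(F2) + P(D|F3)P(F3)
     = \frac{7}{200}
P(F1|D) = P(D|F1)P(F1) / P(D)
= \frac{1}{14}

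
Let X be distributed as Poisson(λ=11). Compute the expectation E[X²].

Using the identity E[X²] = Var(X) + (E[X])²:
E[X] = 11
Var(X) = 11
E[X²] = 11 + (11)²
= 132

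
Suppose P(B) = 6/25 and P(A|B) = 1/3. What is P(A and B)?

By definition, P(A|B) = P(A ∩ B) / P(B)
So P(A ∩ B) = P(A|B) × P(B)
= 1/3 × 6/25
= 2/25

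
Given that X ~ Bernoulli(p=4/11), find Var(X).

For X ~ Bernoulli(p=4/11):
Var(X) = \frac{28}{121}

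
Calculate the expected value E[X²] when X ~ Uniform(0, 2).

Using the identity E[X²] = Var(X) + (E[X])²:
E[X] = 1
Var(X) = \frac{1}{3}
E[X²] = \frac{1}{3} + (1)²
= \frac{4}{3}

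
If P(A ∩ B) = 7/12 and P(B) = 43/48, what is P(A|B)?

P(A|B) = P(A ∩ B) / P(B)
= (7/12) / (43/48)
= 28/43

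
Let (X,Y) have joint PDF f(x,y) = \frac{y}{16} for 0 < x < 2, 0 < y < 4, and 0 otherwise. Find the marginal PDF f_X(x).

f_X(x) = ∫_0^4 f(x,y) dy
= ∫_0^4 \frac{y}{16} dy
= \frac{1}{2} for 0 < x < 2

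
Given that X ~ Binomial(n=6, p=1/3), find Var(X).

For X ~ Binomial(n=6, p=1/3):
Var(X) = \frac{4}{3}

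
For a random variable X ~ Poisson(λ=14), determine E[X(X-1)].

E[X(X-1)] = E[X² - X] = E[X²] - E[X]
E[X] = 14
E[X²] = Var(X) + (E[X])² = 14 + (14)² = 210
E[X(X-1)] = 210 - 14 = 196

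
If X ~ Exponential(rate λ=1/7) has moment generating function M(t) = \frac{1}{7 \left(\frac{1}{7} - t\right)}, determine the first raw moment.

To find E[X], compute M^(1)(0):
M^(1)(t) = \frac{1}{7 \left(\frac{1}{7} - t\right)^{2}}
M^(1)(0) = 7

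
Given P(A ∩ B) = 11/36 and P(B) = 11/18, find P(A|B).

P(A|B) = P(A ∩ B) / P(B)
= (11/36) / (11/18)
= 1/2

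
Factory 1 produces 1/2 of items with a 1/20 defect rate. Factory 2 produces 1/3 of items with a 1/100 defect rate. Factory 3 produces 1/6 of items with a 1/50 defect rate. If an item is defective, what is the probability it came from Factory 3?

Using Bayes' theorem:
P(F1) = 1/2, P(D|F1) = 1/20
P(F2) = 1/3, P(D|F2) = 1/100
P(F3) = 1/6, P(D|F3) = 1/50
P(D) = P(D|F1)P(F1) + P(D|F2)P(F2) + P(D|F3)P(F3)
     = \frac{19}{600}
P(F3|D) = P(D|F3)P(F3) / P(D)
= \frac{2}{19}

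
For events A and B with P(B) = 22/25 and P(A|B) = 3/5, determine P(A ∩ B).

By definition, P(A|B) = P(A ∩ B) / P(B)
So P(A ∩ B) = P(A|B) × P(B)
= 3/5 × 22/25
= 66/125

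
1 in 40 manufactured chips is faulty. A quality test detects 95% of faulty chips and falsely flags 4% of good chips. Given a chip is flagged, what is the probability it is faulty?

Let D = the rare event, + = positive/flagged.
P(D) = 1/40
P(+|D) = 95/100 = 19/20
P(+|D') = 4/100 = 1/25
P(+) = P(+|D)P(D) + P(+|D')P(D')
     = \frac{19}{20} × \frac{1}{40} + \frac{1}{25} × \frac{39}{40}
     = \frac{251}{4000}
P(D|+) = P(+|D)P(D)/P(+) = \frac{95}{251}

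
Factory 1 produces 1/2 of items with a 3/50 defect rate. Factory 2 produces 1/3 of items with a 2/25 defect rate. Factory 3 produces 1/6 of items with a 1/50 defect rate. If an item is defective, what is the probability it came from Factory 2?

Using Bayes' theorem:
P(F1) = 1/2, P(D|F1) = 3/50
P(F2) = 1/3, P(D|F2) = 2/25
P(F3) = 1/6, P(D|F3) = 1/50
P(D) = P(D|F1)P(F1) + P(D|F2)P(F2) + P(D|F3)P(F3)
     = \frac{3}{50}
P(F2|D) = P(D|F2)P(F2) / P(D)
= \frac{4}{9}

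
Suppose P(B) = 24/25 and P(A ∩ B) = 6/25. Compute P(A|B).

P(A|B) = P(A ∩ B) / P(B)
= (6/25) / (24/25)
= 1/4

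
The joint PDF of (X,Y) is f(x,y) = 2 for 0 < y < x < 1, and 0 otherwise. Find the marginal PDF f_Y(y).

f_Y(y) = ∫_y^1 2 dx = 2 - 2 y
for 0 < y < 1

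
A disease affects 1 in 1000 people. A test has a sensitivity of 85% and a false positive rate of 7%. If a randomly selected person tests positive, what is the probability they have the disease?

Let D = the rare event, + = positive/flagged.
P(D) = 1/1000
P(+|D) = 85/100 = 17/20
P(+|D') = 7/100
P(+) = P(+|D)P(D) + P(+|D')P(D')
     = \frac{17}{20} × \frac{1}{1000} + \frac{7}{100} × \frac{999}{1000}
     = \frac{3539}{50000}
P(D|+) = P(+|D)P(D)/P(+) = \frac{85}{7078}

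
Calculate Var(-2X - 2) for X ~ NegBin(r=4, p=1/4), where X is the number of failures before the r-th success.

For X ~ NegBin(r=4, p=1/4), where X is the number of failures before the r-th success:
Var(X) = 48
Var(-2X - 2) = (-2)² × Var(X) = 4 × 48 = 192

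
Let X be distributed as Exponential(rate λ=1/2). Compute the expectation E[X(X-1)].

E[X(X-1)] = E[X² - X] = E[X²] - E[X]
E[X] = 2
E[X²] = Var(X) + (E[X])² = 4 + (2)² = 8
E[X(X-1)] = 8 - 2 = 6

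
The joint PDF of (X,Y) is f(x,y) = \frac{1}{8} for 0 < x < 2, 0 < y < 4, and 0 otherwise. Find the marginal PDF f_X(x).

f_X(x) = ∫_0^4 f(x,y) dy
= ∫_0^4 \frac{1}{8} dy
= \frac{1}{2} for 0 < x < 2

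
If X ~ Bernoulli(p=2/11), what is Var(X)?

For X ~ Bernoulli(p=2/11):
Var(X) = \frac{18}{121}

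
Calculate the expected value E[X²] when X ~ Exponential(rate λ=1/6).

Using the identity E[X²] = Var(X) + (E[X])²:
E[X] = 6
Var(X) = 36
E[X²] = 36 + (6)²
= 72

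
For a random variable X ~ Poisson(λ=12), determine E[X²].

Using the identity E[X²] = Var(X) + (E[X])²:
E[X] = 12
Var(X) = 12
E[X²] = 12 + (12)²
= 156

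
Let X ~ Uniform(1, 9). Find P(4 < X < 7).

P(4 < X < 7) = ∫_{4}^{7} f(x) dx
where f(x) = \frac{1}{8}
= \frac{3}{8}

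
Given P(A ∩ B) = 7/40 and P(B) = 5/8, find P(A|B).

P(A|B) = P(A ∩ B) / P(B)
= (7/40) / (5/8)
= 7/25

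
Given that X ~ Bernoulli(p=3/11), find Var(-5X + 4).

For X ~ Bernoulli(p=3/11):
Var(X) = \frac{24}{121}
Var(-5X + 4) = (-5)² × Var(X) = 25 × \frac{24}{121} = \frac{600}{121}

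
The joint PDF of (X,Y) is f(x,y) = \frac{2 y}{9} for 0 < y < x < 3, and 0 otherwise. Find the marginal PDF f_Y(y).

f_Y(y) = ∫_y^3 \frac{2 y}{9} dx = \frac{2 y \left(3 - y\right)}{9}
for 0 < y < 3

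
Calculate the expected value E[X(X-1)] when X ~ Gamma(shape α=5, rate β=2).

E[X(X-1)] = E[X² - X] = E[X²] - E[X]
E[X] = \frac{5}{2}
E[X²] = Var(X) + (E[X])² = \frac{5}{4} + (\frac{5}{2})² = \frac{15}{2}
E[X(X-1)] = \frac{15}{2} - \frac{5}{2} = 5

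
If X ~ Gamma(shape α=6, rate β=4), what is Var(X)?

For X ~ Gamma(shape α=6, rate β=4):
Var(X) = \frac{3}{8}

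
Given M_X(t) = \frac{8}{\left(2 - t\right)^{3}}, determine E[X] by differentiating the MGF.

To find E[X], compute M^(1)(0):
M^(1)(t) = \frac{24}{\left(2 - t\right)^{4}}
M^(1)(0) = \frac{3}{2}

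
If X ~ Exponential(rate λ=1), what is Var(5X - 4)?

For X ~ Exponential(rate λ=1):
Var(X) = 1
Var(5X - 4) = (5)² × Var(X) = 25 × 1 = 25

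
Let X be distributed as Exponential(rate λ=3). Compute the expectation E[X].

For X ~ Exponential(rate λ=3), the expected value is:
E[X] = \frac{1}{3}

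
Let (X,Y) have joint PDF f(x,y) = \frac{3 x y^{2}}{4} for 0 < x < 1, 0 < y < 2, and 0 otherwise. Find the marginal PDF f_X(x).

f_X(x) = ∫_0^2 f(x,y) dy
= ∫_0^2 \frac{3 x y^{2}}{4} dy
= 2 x for 0 < x < 1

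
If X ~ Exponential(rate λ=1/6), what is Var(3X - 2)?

For X ~ Exponential(rate λ=1/6):
Var(X) = 36
Var(3X - 2) = (3)² × Var(X) = 9 × 36 = 324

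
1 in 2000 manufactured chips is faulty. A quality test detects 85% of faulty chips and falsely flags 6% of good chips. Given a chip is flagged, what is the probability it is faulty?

Let D = the rare event, + = positive/flagged.
P(D) = 1/2000
P(+|D) = 85/100 = 17/20
P(+|D') = 6/100 = 3/50
P(+) = P(+|D)P(D) + P(+|D')P(D')
     = \frac{17}{20} × \frac{1}{2000} + \frac{3}{50} × \frac{1999}{2000}
     = \frac{12079}{200000}
P(D|+) = P(+|D)P(D)/P(+) = \frac{85}{12079}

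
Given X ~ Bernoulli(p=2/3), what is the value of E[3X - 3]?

For X ~ Bernoulli(p=2/3):
E[X] = \frac{2}{3}
E[3X - 3] = 3 × E[X] - 3 = -1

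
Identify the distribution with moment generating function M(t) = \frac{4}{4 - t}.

The MGF M(t) = \frac{4}{4 - t} is the standard form for the Exponential distribution.
Comparing with the known MGF formula identifies: Exponential(rate λ=4)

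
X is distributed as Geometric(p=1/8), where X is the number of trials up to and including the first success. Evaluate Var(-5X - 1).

For X ~ Geometric(p=1/8), where X is the number of trials up to and including the first success:
Var(X) = 56
Var(-5X - 1) = (-5)² × Var(X) = 25 × 56 = 1400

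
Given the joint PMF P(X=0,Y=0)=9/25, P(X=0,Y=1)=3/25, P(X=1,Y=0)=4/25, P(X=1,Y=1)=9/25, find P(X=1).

P(X=1) = P(X=1,Y=0) + P(X=1,Y=1)
= 4/25 + 9/25
= 13/25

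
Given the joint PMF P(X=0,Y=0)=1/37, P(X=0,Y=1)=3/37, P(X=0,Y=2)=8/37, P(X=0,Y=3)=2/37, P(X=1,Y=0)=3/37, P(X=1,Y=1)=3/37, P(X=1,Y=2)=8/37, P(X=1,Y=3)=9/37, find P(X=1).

P(X=1) = P(X=1,Y=0) + P(X=1,Y=1) + P(X=1,Y=2) + P(X=1,Y=3)
= 3/37 + 3/37 + 8/37 + 9/37
= 23/37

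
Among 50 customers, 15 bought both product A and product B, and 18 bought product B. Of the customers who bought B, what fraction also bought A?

P(A ∩ B) = 15/50 = 3/10
P(B) = 18/50 = 9/25
P(A|B) = P(A ∩ B) / P(B) = (3/10) / (9/25) = 5/6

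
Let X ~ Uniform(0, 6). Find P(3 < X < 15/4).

P(3 < X < 15/4) = ∫_{3}^{15/4} f(x) dx
where f(x) = \frac{1}{6}
= \frac{1}{8}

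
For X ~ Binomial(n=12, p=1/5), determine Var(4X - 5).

For X ~ Binomial(n=12, p=1/5):
Var(X) = \frac{48}{25}
Var(4X - 5) = (4)² × Var(X) = 16 × \frac{48}{25} = \frac{768}{25}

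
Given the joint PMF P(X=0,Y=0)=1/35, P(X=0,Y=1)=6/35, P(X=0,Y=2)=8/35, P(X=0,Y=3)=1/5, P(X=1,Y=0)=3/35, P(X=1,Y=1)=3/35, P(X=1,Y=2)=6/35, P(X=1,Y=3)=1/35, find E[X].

First find marginal of X:
P(X=0) = 22/35
P(X=1) = 13/35
E[X] = 0 × 22/35 + 1 × 13/35 = 13/35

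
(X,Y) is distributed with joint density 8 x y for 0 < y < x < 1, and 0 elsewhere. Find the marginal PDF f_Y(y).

f_Y(y) = ∫_y^1 8 x y dx = 4 y \left(1 - y^{2}\right)
for 0 < y < 1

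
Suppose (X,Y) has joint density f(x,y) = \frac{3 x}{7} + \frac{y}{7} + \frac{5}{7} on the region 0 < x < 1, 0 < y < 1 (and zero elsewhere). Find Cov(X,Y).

E[XY] = ∫∫ xy × f(x,y) dx dy = \frac{23}{84}
E[X] = \frac{15}{28}
E[Y] = \frac{43}{84}
Cov(X,Y) = E[XY] - E[X]E[Y] = - \frac{1}{2352}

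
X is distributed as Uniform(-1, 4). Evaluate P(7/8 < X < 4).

P(7/8 < X < 4) = ∫_{7/8}^{4} f(x) dx
where f(x) = \frac{1}{5}
= \frac{5}{8}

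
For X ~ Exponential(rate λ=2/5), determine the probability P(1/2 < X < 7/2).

P(1/2 < X < 7/2) = ∫_{1/2}^{7/2} f(x) dx
where f(x) = \frac{2 e^{- \frac{2 x}{5}}}{5}
= - \frac{1 - e^{\frac{6}{5}}}{e^{\frac{7}{5}}}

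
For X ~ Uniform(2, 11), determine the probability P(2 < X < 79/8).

P(2 < X < 79/8) = ∫_{2}^{79/8} f(x) dx
where f(x) = \frac{1}{9}
= \frac{7}{8}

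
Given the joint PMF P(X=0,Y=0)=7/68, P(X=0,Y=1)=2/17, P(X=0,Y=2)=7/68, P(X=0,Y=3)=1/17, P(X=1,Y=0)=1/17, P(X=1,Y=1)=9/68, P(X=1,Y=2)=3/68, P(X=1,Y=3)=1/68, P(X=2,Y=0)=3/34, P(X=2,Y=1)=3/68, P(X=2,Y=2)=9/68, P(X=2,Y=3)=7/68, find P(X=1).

P(X=1) = P(X=1,Y=0) + P(X=1,Y=1) + P(X=1,Y=2) + P(X=1,Y=3)
= 1/17 + 9/68 + 3/68 + 1/68
= 1/4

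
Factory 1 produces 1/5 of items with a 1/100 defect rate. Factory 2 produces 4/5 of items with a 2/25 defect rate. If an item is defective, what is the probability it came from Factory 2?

Using Bayes' theorem:
P(F1) = 1/5, P(D|F1) = 1/100
P(F2) = 4/5, P(D|F2) = 2/25
P(D) = P(D|F1)P(F1) + P(D|F2)P(F2)
     = \frac{33}{500}
P(F2|D) = P(D|F2)P(F2) / P(D)
= \frac{32}{33}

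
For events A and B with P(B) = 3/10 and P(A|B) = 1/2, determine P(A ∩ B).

By definition, P(A|B) = P(A ∩ B) / P(B)
So P(A ∩ B) = P(A|B) × P(B)
= 1/2 × 3/10
= 3/20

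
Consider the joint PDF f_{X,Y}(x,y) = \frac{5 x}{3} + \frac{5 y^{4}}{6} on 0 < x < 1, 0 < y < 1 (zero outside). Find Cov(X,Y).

E[XY] = ∫∫ xy × f(x,y) dx dy = \frac{25}{72}
E[X] = \frac{23}{36}
E[Y] = \frac{5}{9}
Cov(X,Y) = E[XY] - E[X]E[Y] = - \frac{5}{648}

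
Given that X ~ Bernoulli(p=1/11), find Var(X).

For X ~ Bernoulli(p=1/11):
Var(X) = \frac{10}{121}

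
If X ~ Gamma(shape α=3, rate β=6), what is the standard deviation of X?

For X ~ Gamma(shape α=3, rate β=6):
Var(X) = \frac{1}{12}
SD(X) = √(Var(X)) = √(\frac{1}{12}) = \frac{\sqrt{3}}{6}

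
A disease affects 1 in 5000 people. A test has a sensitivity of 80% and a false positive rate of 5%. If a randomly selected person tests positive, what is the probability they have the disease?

Let D = the rare event, + = positive/flagged.
P(D) = 1/5000
P(+|D) = 80/100 = 4/5
P(+|D') = 5/100 = 1/20
P(+) = P(+|D)P(D) + P(+|D')P(D')
     = \frac{4}{5} × \frac{1}{5000} + \frac{1}{20} × \frac{4999}{5000}
     = \frac{1003}{20000}
P(D|+) = P(+|D)P(D)/P(+) = \frac{16}{5015}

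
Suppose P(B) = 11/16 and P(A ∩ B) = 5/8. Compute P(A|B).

P(A|B) = P(A ∩ B) / P(B)
= (5/8) / (11/16)
= 10/11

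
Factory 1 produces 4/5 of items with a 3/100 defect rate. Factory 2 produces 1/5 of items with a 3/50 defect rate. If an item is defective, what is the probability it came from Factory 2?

Using Bayes' theorem:
P(F1) = 4/5, P(D|F1) = 3/100
P(F2) = 1/5, P(D|F2) = 3/50
P(D) = P(D|F1)P(F1) + P(D|F2)P(F2)
     = \frac{9}{250}
P(F2|D) = P(D|F2)P(F2) / P(D)
= \frac{1}{3}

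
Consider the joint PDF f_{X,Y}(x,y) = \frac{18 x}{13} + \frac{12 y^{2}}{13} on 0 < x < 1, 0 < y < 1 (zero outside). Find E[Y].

E[Y] = ∫_0^1 ∫_0^1 y × f(x,y) dx dy
= \frac{15}{26}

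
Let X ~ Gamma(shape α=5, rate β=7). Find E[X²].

Using the identity E[X²] = Var(X) + (E[X])²:
E[X] = \frac{5}{7}
Var(X) = \frac{5}{49}
E[X²] = \frac{5}{49} + (\frac{5}{7})²
= \frac{30}{49}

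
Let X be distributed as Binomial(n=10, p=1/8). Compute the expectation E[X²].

Using the identity E[X²] = Var(X) + (E[X])²:
E[X] = \frac{5}{4}
Var(X) = \frac{35}{32}
E[X²] = \frac{35}{32} + (\frac{5}{4})²
= \frac{85}{32}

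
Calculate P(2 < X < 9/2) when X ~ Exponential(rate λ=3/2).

P(2 < X < 9/2) = ∫_{2}^{9/2} f(x) dx
where f(x) = \frac{3 e^{- \frac{3 x}{2}}}{2}
= - \frac{1}{e^{\frac{27}{4}}} + e^{-3}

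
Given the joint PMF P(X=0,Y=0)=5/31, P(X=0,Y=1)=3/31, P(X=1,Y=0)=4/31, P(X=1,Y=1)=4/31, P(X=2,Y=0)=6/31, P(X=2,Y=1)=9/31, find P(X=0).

P(X=0) = P(X=0,Y=0) + P(X=0,Y=1)
= 5/31 + 3/31
= 8/31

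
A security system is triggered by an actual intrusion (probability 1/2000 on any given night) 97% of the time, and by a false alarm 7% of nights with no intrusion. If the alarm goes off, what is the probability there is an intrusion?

Let D = the rare event, + = positive/flagged.
P(D) = 1/2000
P(+|D) = 97/100
P(+|D') = 7/100
P(+) = P(+|D)P(D) + P(+|D')P(D')
     = \frac{97}{100} × \frac{1}{2000} + \frac{7}{100} × \frac{1999}{2000}
     = \frac{1409}{20000}
P(D|+) = P(+|D)P(D)/P(+) = \frac{97}{14090}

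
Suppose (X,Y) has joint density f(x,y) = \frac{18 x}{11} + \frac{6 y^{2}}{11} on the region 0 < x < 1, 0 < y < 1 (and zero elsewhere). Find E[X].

E[X] = ∫_0^1 ∫_0^1 x × f(x,y) dy dx
= ∫_0^1 ∫_0^1 x × (\frac{18 x}{11} + \frac{6 y^{2}}{11}) dy dx
= \frac{7}{11}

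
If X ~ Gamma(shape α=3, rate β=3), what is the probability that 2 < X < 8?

P(2 < X < 8) = ∫_{2}^{8} f(x) dx
where f(x) = \frac{27 x^{2} e^{- 3 x}}{2}
= \frac{-313 + 25 e^{18}}{e^{24}}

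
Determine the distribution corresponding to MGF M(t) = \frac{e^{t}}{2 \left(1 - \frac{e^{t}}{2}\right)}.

The MGF M(t) = \frac{e^{t}}{2 \left(1 - \frac{e^{t}}{2}\right)} is the standard form for the Geometric distribution.
Comparing with the known MGF formula identifies: Geometric(p=1/2), X = trial number of first success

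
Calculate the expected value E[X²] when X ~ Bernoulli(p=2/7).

Using the identity E[X²] = Var(X) + (E[X])²:
E[X] = \frac{2}{7}
Var(X) = \frac{10}{49}
E[X²] = \frac{10}{49} + (\frac{2}{7})²
= \frac{2}{7}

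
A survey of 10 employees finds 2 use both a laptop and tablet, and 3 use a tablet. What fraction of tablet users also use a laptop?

P(A ∩ B) = 2/10 = 1/5
P(B) = 3/10
P(A|B) = P(A ∩ B) / P(B) = (1/5) / (3/10) = 2/3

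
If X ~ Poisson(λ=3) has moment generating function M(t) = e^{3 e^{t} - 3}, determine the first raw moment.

To find E[X], compute M^(1)(0):
M^(1)(t) = 3 e^{t} e^{3 e^{t} - 3}
M^(1)(0) = 3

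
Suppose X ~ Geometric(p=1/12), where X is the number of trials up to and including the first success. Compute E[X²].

Using the identity E[X²] = Var(X) + (E[X])²:
E[X] = 12
Var(X) = 132
E[X²] = 132 + (12)²
= 276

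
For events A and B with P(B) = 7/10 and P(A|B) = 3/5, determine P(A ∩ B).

By definition, P(A|B) = P(A ∩ B) / P(B)
So P(A ∩ B) = P(A|B) × P(B)
= 3/5 × 7/10
= 21/50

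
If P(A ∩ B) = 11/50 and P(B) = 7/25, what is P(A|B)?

P(A|B) = P(A ∩ B) / P(B)
= (11/50) / (7/25)
= 11/14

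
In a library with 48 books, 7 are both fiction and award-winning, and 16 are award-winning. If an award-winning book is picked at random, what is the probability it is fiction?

P(A ∩ B) = 7/48
P(B) = 16/48 = 1/3
P(A|B) = P(A ∩ B) / P(B) = (7/48) / (1/3) = 7/16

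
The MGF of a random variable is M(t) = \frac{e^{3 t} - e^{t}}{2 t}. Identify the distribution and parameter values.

The MGF M(t) = \frac{e^{3 t} - e^{t}}{2 t} is the standard form for the Uniform distribution.
Comparing with the known MGF formula identifies: Uniform(1, 3)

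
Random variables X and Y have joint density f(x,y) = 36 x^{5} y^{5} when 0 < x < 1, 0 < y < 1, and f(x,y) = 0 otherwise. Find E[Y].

E[Y] = ∫_0^1 ∫_0^1 y × f(x,y) dx dy
= \frac{6}{7}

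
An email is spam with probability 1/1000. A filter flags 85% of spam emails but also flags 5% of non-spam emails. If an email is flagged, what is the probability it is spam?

Let D = the rare event, + = positive/flagged.
P(D) = 1/1000
P(+|D) = 85/100 = 17/20
P(+|D') = 5/100 = 1/20
P(+) = P(+|D)P(D) + P(+|D')P(D')
     = \frac{17}{20} × \frac{1}{1000} + \frac{1}{20} × \frac{999}{1000}
     = \frac{127}{2500}
P(D|+) = P(+|D)P(D)/P(+) = \frac{17}{1016}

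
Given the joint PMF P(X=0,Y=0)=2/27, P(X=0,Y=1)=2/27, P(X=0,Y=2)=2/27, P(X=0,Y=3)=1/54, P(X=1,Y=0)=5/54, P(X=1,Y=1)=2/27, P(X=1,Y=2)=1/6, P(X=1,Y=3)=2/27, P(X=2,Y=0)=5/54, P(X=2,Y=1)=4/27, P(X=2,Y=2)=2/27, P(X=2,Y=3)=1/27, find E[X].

First find marginal of X:
P(X=0) = 13/54
P(X=1) = 11/27
P(X=2) = 19/54
E[X] = 0 × 13/54 + 1 × 11/27 + 2 × 19/54 = 10/9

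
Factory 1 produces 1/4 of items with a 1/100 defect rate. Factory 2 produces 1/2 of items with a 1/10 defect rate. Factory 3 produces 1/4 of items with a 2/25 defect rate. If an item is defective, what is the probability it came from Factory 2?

Using Bayes' theorem:
P(F1) = 1/4, P(D|F1) = 1/100
P(F2) = 1/2, P(D|F2) = 1/10
P(F3) = 1/4, P(D|F3) = 2/25
P(D) = P(D|F1)P(F1) + P(D|F2)P(F2) + P(D|F3)P(F3)
     = \frac{29}{400}
P(F2|D) = P(D|F2)P(F2) / P(D)
= \frac{20}{29}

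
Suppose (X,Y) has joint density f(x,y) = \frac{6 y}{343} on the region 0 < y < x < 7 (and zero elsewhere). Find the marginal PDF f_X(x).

f_X(x) = ∫_0^x \frac{6 y}{343} dy = \frac{3 x^{2}}{343}
for 0 < x < 7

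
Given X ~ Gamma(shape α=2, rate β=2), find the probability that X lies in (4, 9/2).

P(4 < X < 9/2) = ∫_{4}^{9/2} f(x) dx
where f(x) = 4 x e^{- 2 x}
= \frac{-10 + 9 e}{e^{9}}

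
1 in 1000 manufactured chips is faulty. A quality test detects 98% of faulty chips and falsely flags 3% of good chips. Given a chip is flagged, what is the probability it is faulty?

Let D = the rare event, + = positive/flagged.
P(D) = 1/1000
P(+|D) = 98/100 = 49/50
P(+|D') = 3/100
P(+) = P(+|D)P(D) + P(+|D')P(D')
     = \frac{49}{50} × \frac{1}{1000} + \frac{3}{100} × \frac{999}{1000}
     = \frac{619}{20000}
P(D|+) = P(+|D)P(D)/P(+) = \frac{98}{3095}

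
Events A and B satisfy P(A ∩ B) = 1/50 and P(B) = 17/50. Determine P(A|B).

P(A|B) = P(A ∩ B) / P(B)
= (1/50) / (17/50)
= 1/17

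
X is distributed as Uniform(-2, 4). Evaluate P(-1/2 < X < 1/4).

P(-1/2 < X < 1/4) = ∫_{-1/2}^{1/4} f(x) dx
where f(x) = \frac{1}{6}
= \frac{1}{8}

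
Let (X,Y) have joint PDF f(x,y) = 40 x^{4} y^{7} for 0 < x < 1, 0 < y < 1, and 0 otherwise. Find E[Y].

E[Y] = ∫_0^1 ∫_0^1 y × f(x,y) dx dy
= \frac{8}{9}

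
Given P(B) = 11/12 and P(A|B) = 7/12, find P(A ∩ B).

By definition, P(A|B) = P(A ∩ B) / P(B)
So P(A ∩ B) = P(A|B) × P(B)
= 7/12 × 11/12
= 77/144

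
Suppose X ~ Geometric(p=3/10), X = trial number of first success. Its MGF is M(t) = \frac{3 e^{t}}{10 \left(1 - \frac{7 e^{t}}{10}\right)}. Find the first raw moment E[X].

To find E[X], compute M^(1)(0):
M^(1)(t) = \frac{3 e^{t}}{10 \left(1 - \frac{7 e^{t}}{10}\right)} + \frac{21 e^{2 t}}{100 \left(1 - \frac{7 e^{t}}{10}\right)^{2}}
M^(1)(0) = \frac{10}{3}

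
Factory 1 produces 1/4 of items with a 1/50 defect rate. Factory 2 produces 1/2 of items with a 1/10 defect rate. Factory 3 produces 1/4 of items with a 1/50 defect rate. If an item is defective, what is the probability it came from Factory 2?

Using Bayes' theorem:
P(F1) = 1/4, P(D|F1) = 1/50
P(F2) = 1/2, P(D|F2) = 1/10
P(F3) = 1/4, P(D|F3) = 1/50
P(D) = P(D|F1)P(F1) + P(D|F2)P(F2) + P(D|F3)P(F3)
     = \frac{3}{50}
P(F2|D) = P(D|F2)P(F2) / P(D)
= \frac{5}{6}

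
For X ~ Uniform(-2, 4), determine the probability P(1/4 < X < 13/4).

P(1/4 < X < 13/4) = ∫_{1/4}^{13/4} f(x) dx
where f(x) = \frac{1}{6}
= \frac{1}{2}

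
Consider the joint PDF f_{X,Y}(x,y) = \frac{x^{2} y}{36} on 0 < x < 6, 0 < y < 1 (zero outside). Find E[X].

f_X(x) = ∫_0^1 \frac{x^{2} y}{36} dy = \frac{x^{2}}{72}
E[X] = ∫_0^6 x × (\frac{x^{2}}{72}) dx = \frac{9}{2}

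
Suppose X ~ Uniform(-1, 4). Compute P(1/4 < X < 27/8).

P(1/4 < X < 27/8) = ∫_{1/4}^{27/8} f(x) dx
where f(x) = \frac{1}{5}
= \frac{5}{8}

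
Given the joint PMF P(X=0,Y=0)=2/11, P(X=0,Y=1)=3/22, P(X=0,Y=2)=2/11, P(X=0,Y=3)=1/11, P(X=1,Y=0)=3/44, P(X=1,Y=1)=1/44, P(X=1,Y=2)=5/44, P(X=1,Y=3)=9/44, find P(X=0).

P(X=0) = P(X=0,Y=0) + P(X=0,Y=1) + P(X=0,Y=2) + P(X=0,Y=3)
= 2/11 + 3/22 + 2/11 + 1/11
= 13/22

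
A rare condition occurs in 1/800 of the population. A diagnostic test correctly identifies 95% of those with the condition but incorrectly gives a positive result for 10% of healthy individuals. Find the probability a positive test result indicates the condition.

Let D = the rare event, + = positive/flagged.
P(D) = 1/800
P(+|D) = 95/100 = 19/20
P(+|D') = 10/100 = 1/10
P(+) = P(+|D)P(D) + P(+|D')P(D')
     = \frac{19}{20} × \frac{1}{800} + \frac{1}{10} × \frac{799}{800}
     = \frac{1617}{16000}
P(D|+) = P(+|D)P(D)/P(+) = \frac{19}{1617}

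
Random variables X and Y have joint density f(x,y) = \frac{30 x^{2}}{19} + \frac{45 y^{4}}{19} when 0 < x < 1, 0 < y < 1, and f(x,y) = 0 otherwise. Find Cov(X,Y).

E[XY] = ∫∫ xy × f(x,y) dx dy = \frac{15}{38}
E[X] = \frac{12}{19}
E[Y] = \frac{25}{38}
Cov(X,Y) = E[XY] - E[X]E[Y] = - \frac{15}{722}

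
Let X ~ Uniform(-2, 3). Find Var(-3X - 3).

For X ~ Uniform(-2, 3):
Var(X) = \frac{25}{12}
Var(-3X - 3) = (-3)² × Var(X) = 9 × \frac{25}{12} = \frac{75}{4}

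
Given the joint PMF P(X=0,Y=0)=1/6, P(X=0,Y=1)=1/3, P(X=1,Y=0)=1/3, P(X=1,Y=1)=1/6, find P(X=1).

P(X=1) = P(X=1,Y=0) + P(X=1,Y=1)
= 1/3 + 1/6
= 1/2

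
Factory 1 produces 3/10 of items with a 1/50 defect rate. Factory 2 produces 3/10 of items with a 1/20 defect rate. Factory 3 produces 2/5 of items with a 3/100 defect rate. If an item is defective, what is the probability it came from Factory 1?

Using Bayes' theorem:
P(F1) = 3/10, P(D|F1) = 1/50
P(F2) = 3/10, P(D|F2) = 1/20
P(F3) = 2/5, P(D|F3) = 3/100
P(D) = P(D|F1)P(F1) + P(D|F2)P(F2) + P(D|F3)P(F3)
     = \frac{33}{1000}
P(F1|D) = P(D|F1)P(F1) / P(D)
= \frac{2}{11}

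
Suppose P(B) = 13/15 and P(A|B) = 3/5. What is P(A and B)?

By definition, P(A|B) = P(A ∩ B) / P(B)
So P(A ∩ B) = P(A|B) × P(B)
= 3/5 × 13/15
= 13/25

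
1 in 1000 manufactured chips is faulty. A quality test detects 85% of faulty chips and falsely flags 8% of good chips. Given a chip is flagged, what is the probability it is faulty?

Let D = the rare event, + = positive/flagged.
P(D) = 1/1000
P(+|D) = 85/100 = 17/20
P(+|D') = 8/100 = 2/25
P(+) = P(+|D)P(D) + P(+|D')P(D')
     = \frac{17}{20} × \frac{1}{1000} + \frac{2}{25} × \frac{999}{1000}
     = \frac{8077}{100000}
P(D|+) = P(+|D)P(D)/P(+) = \frac{85}{8077}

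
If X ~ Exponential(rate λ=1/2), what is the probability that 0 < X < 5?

P(0 < X < 5) = ∫_{0}^{5} f(x) dx
where f(x) = \frac{e^{- \frac{x}{2}}}{2}
= 1 - e^{- \frac{5}{2}}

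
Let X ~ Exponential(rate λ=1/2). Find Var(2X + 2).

For X ~ Exponential(rate λ=1/2):
Var(X) = 4
Var(2X + 2) = (2)² × Var(X) = 4 × 4 = 16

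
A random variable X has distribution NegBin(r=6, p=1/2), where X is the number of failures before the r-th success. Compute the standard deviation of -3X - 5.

For X ~ NegBin(r=6, p=1/2), where X is the number of failures before the r-th success:
Var(X) = 12
SD(X) = √(Var(X)) = √(12) = 2 \sqrt{3}
SD(-3X - 5) = |-3| × SD(X) = 3 × 2 \sqrt{3} = 6 \sqrt{3}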